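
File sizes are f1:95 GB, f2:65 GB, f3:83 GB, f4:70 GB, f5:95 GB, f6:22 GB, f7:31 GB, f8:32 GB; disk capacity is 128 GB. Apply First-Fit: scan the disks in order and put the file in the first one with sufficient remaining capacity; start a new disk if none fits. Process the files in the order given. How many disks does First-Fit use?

5

Put f1 (95 GB) in disk 1; 33 GB remain.
Put f2 (65 GB) in disk 2; 63 GB remain.
Put f3 (83 GB) in disk 3; 45 GB remain.
Put f4 (70 GB) in disk 4; 58 GB remain.
Put f5 (95 GB) in disk 5; 33 GB remain.
Put f6 (22 GB) in disk 1; 11 GB remain.
Put f7 (31 GB) in disk 2; 32 GB remain.
Put f8 (32 GB) in disk 2; 0 GB remain.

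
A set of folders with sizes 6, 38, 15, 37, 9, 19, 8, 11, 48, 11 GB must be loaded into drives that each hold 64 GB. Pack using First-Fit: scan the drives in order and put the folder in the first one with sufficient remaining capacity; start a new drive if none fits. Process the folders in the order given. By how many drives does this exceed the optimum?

0

First-Fit: [6,38,15] [37,9,8] [19,11,11] [48] → 4 drives.
Total size 202 GB; any packing needs at least ⌈202/64⌉ = 4 drives.
So 4 is already optimal.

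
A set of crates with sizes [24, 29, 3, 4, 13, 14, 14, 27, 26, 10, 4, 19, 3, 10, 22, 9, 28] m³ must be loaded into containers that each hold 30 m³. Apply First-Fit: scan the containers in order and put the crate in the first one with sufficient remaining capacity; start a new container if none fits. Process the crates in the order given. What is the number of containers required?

24 m³ → container 1 (remaining 6 m³)
29 m³ → container 2 (remaining 1 m³)
3 m³ → container 1 (remaining 3 m³)
4 m³ → container 3 (remaining 26 m³)
13 m³ → container 3 (remaining 13 m³)
14 m³ → container 4 (remaining 16 m³)
14 m³ → container 4 (remaining 2 m³)
27 m³ → container 5 (remaining 3 m³)
26 m³ → container 6 (remaining 4 m³)
10 m³ → container 3 (remaining 3 m³)
4 m³ → container 6 (remaining 0 m³)
19 m³ → container 7 (remaining 11 m³)
3 m³ → container 1 (remaining 0 m³)
10 m³ → container 7 (remaining 1 m³)
22 m³ → container 8 (remaining 8 m³)
9 m³ → container 9 (remaining 21 m³)
28 m³ → container 10 (remaining 2 m³)
Final containers: [24,3,3] [29] [4,13,10] [14,14] [27] [26,4] [19,10] [22] [9] [28].

10 containers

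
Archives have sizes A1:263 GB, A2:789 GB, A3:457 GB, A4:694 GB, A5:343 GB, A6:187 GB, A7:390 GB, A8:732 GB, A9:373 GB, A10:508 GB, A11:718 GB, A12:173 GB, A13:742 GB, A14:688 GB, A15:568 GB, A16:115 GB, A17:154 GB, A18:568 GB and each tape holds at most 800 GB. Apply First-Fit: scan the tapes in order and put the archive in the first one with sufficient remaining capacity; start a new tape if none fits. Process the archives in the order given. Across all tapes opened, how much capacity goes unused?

1138

A1 (263 GB) → tape 1 (remaining 537 GB)
A2 (789 GB) → tape 2 (remaining 11 GB)
A3 (457 GB) → tape 1 (remaining 80 GB)
A4 (694 GB) → tape 3 (remaining 106 GB)
A5 (343 GB) → tape 4 (remaining 457 GB)
A6 (187 GB) → tape 4 (remaining 270 GB)
A7 (390 GB) → tape 5 (remaining 410 GB)
A8 (732 GB) → tape 6 (remaining 68 GB)
A9 (373 GB) → tape 5 (remaining 37 GB)
A10 (508 GB) → tape 7 (remaining 292 GB)
A11 (718 GB) → tape 8 (remaining 82 GB)
A12 (173 GB) → tape 4 (remaining 97 GB)
A13 (742 GB) → tape 9 (remaining 58 GB)
A14 (688 GB) → tape 10 (remaining 112 GB)
A15 (568 GB) → tape 11 (remaining 232 GB)
A16 (115 GB) → tape 7 (remaining 177 GB)
A17 (154 GB) → tape 7 (remaining 23 GB)
A18 (568 GB) → tape 12 (remaining 232 GB)
12 tapes × 800 GB = 9600 GB; used 8462 GB; unused 1138 GB.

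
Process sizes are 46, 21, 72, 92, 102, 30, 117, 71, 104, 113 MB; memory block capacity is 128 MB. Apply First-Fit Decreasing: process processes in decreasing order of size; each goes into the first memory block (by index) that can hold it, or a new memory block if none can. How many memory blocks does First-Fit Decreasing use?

7

Sorted descending: 117, 113, 104, 102, 92, 72, 71, 46, 30, 21.
Put 117 MB in memory block 1; 11 MB remain.
Put 113 MB in memory block 2; 15 MB remain.
Put 104 MB in memory block 3; 24 MB remain.
Put 102 MB in memory block 4; 26 MB remain.
Put 92 MB in memory block 5; 36 MB remain.
Put 72 MB in memory block 6; 56 MB remain.
Put 71 MB in memory block 7; 57 MB remain.
Put 46 MB in memory block 6; 10 MB remain.
Put 30 MB in memory block 5; 6 MB remain.
Put 21 MB in memory block 3; 3 MB remain.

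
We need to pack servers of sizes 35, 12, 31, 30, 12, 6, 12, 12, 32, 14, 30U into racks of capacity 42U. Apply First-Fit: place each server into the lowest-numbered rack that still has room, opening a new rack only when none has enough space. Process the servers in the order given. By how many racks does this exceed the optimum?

1

First-Fit: [35,6] [12,30] [31] [12,12,12] [32] [14] [30] → 7 racks.
Total size 226U; any packing needs at least ⌈226/42⌉ = 6 racks.
An optimal packing achieves that bound: [35,6] [32] [31] [30,12] [30,12] [14,12,12] → 6 racks.
Excess: 7 − 6 = 1.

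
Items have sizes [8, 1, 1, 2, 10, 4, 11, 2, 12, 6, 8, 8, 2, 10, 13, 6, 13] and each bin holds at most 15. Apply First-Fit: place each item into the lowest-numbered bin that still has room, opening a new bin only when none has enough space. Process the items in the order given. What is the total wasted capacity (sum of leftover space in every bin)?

bin 1: place 8, 7 left
bin 1: place 1, 6 left
bin 1: place 1, 5 left
bin 1: place 2, 3 left
bin 2: place 10, 5 left
bin 2: place 4, 1 left
bin 3: place 11, 4 left
bin 1: place 2, 1 left
bin 4: place 12, 3 left
bin 5: place 6, 9 left
bin 5: place 8, 1 left
bin 6: place 8, 7 left
bin 3: place 2, 2 left
bin 7: place 10, 5 left
bin 8: place 13, 2 left
bin 6: place 6, 1 left
bin 9: place 13, 2 left
9 bins × 15 = 135; used 117; unused 18.

18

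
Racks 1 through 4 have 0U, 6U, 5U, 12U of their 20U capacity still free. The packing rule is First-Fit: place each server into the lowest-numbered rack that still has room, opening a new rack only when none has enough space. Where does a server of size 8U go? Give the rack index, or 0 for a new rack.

4

Racks with room: rack 4 (12U).
The first with room is rack 4.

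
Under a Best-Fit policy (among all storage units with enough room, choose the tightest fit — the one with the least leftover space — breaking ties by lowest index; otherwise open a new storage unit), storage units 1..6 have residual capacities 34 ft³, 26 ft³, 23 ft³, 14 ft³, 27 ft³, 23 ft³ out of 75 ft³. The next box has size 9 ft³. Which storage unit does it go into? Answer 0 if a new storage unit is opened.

Storage units with room: storage unit 1 (34 ft³), storage unit 2 (26 ft³), storage unit 3 (23 ft³), storage unit 4 (14 ft³), storage unit 5 (27 ft³), storage unit 6 (23 ft³).
Tightest fit is storage unit 4 with 14 ft³ free.

4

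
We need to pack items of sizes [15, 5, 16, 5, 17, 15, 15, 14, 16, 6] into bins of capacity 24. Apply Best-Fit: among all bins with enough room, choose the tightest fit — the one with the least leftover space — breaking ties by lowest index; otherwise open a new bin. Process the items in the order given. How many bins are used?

Put 15 in bin 1; 9 remain.
Put 5 in bin 1; 4 remain.
Put 16 in bin 2; 8 remain.
Put 5 in bin 2; 3 remain.
Put 17 in bin 3; 7 remain.
Put 15 in bin 4; 9 remain.
Put 15 in bin 5; 9 remain.
Put 14 in bin 6; 10 remain.
Put 16 in bin 7; 8 remain.
Put 6 in bin 3; 1 remain.

7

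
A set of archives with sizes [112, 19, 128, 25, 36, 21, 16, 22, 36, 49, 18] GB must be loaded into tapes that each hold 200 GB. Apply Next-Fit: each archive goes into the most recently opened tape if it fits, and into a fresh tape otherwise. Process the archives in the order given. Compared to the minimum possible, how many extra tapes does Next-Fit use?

0

Next-Fit: [112,19] [128,25,36] [21,16,22,36,49,18] → 3 tapes.
Total size 482 GB; any packing needs at least ⌈482/200⌉ = 3 tapes.
So 3 is already optimal.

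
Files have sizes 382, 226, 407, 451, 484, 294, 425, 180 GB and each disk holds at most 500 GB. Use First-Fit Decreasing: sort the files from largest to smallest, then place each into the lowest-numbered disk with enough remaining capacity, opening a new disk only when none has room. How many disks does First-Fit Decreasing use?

Sorted descending: 484, 451, 425, 407, 382, 294, 226, 180.
484 GB → disk 1 (remaining 16 GB)
451 GB → disk 2 (remaining 49 GB)
425 GB → disk 3 (remaining 75 GB)
407 GB → disk 4 (remaining 93 GB)
382 GB → disk 5 (remaining 118 GB)
294 GB → disk 6 (remaining 206 GB)
226 GB → disk 7 (remaining 274 GB)
180 GB → disk 6 (remaining 26 GB)
Final disks: [484] [451] [425] [407] [382] [294,180] [226].

7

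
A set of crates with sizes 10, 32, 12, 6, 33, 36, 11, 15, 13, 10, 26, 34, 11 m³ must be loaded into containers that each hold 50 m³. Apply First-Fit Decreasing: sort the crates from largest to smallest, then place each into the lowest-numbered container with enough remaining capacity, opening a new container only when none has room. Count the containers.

6

Sorted descending: 36, 34, 33, 32, 26, 15, 13, 12, 11, 11, 10, 10, 6.
container 1: place 36 m³, 14 m³ left
container 2: place 34 m³, 16 m³ left
container 3: place 33 m³, 17 m³ left
container 4: place 32 m³, 18 m³ left
container 5: place 26 m³, 24 m³ left
container 2: place 15 m³, 1 m³ left
container 1: place 13 m³, 1 m³ left
container 3: place 12 m³, 5 m³ left
container 4: place 11 m³, 7 m³ left
container 5: place 11 m³, 13 m³ left
container 5: place 10 m³, 3 m³ left
container 6: place 10 m³, 40 m³ left
container 4: place 6 m³, 1 m³ left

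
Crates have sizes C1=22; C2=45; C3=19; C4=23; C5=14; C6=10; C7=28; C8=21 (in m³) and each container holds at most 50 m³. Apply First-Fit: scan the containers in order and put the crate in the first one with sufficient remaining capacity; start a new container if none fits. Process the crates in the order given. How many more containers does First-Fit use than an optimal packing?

First-Fit: [22,19] [45] [23,14,10] [28,21] → 4 containers.
Total size 182 m³; any packing needs at least ⌈182/50⌉ = 4 containers.
So 4 is already optimal.

0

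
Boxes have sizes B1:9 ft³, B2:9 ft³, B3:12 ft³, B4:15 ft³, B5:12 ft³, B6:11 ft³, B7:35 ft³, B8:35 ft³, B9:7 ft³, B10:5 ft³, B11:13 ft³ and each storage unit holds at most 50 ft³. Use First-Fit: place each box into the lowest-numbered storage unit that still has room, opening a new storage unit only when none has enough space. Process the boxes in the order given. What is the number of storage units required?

storage unit 1: place B1 (9 ft³), 41 ft³ left
storage unit 1: place B2 (9 ft³), 32 ft³ left
storage unit 1: place B3 (12 ft³), 20 ft³ left
storage unit 1: place B4 (15 ft³), 5 ft³ left
storage unit 2: place B5 (12 ft³), 38 ft³ left
storage unit 2: place B6 (11 ft³), 27 ft³ left
storage unit 3: place B7 (35 ft³), 15 ft³ left
storage unit 4: place B8 (35 ft³), 15 ft³ left
storage unit 2: place B9 (7 ft³), 20 ft³ left
storage unit 1: place B10 (5 ft³), 0 ft³ left
storage unit 2: place B11 (13 ft³), 7 ft³ left

4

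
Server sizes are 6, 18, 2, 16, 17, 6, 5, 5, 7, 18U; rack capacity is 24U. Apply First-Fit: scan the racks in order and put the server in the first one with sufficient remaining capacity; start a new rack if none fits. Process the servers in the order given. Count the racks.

5 racks

Put 6U in rack 1; 18U remain.
Put 18U in rack 1; 0U remain.
Put 2U in rack 2; 22U remain.
Put 16U in rack 2; 6U remain.
Put 17U in rack 3; 7U remain.
Put 6U in rack 2; 0U remain.
Put 5U in rack 3; 2U remain.
Put 5U in rack 4; 19U remain.
Put 7U in rack 4; 12U remain.
Put 18U in rack 5; 6U remain.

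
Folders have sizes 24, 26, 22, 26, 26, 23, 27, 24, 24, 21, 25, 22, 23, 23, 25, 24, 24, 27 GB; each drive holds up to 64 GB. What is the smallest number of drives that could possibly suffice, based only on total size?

Total size = 24 + 26 + 22 + 26 + 26 + 23 + 27 + 24 + 24 + 21 + 25 + 22 + 23 + 23 + 25 + 24 + 24 + 27 = 436 GB.
⌈436 / 64⌉ = 7.

7 drives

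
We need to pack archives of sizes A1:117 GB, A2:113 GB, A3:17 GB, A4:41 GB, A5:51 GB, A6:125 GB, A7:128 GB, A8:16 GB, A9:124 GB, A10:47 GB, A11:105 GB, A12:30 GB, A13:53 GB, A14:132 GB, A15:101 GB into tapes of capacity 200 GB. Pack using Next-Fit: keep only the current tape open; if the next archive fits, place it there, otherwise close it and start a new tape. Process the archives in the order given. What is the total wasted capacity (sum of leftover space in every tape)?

400

Put A1 (117 GB) in tape 1; 83 GB remain.
Put A2 (113 GB) in tape 2; 87 GB remain.
Put A3 (17 GB) in tape 2; 70 GB remain.
Put A4 (41 GB) in tape 2; 29 GB remain.
Put A5 (51 GB) in tape 3; 149 GB remain.
Put A6 (125 GB) in tape 3; 24 GB remain.
Put A7 (128 GB) in tape 4; 72 GB remain.
Put A8 (16 GB) in tape 4; 56 GB remain.
Put A9 (124 GB) in tape 5; 76 GB remain.
Put A10 (47 GB) in tape 5; 29 GB remain.
Put A11 (105 GB) in tape 6; 95 GB remain.
Put A12 (30 GB) in tape 6; 65 GB remain.
Put A13 (53 GB) in tape 6; 12 GB remain.
Put A14 (132 GB) in tape 7; 68 GB remain.
Put A15 (101 GB) in tape 8; 99 GB remain.
8 tapes × 200 GB = 1600 GB; used 1200 GB; unused 400 GB.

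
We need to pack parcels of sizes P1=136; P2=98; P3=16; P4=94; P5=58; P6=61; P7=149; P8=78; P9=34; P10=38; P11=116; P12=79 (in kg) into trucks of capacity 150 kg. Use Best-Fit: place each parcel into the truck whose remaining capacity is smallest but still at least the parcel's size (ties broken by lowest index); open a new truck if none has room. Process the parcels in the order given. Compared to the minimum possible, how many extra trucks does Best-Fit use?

1

Best-Fit: [136] [98,16,34] [94,38] [58,61] [149] [78] [116] [79] → 8 trucks.
Total size 957 kg; any packing needs at least ⌈957/150⌉ = 7 trucks.
An optimal packing achieves that bound: [149] [136] [116,34] [98,38] [94,16] [79,61] [78,58] → 7 trucks.
Excess: 8 − 7 = 1.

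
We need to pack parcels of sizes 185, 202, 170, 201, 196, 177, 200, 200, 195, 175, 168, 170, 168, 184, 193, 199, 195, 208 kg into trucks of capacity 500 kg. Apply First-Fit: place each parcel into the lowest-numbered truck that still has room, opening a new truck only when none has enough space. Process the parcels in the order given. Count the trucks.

9

Put 185 kg in truck 1; 315 kg remain.
Put 202 kg in truck 1; 113 kg remain.
Put 170 kg in truck 2; 330 kg remain.
Put 201 kg in truck 2; 129 kg remain.
Put 196 kg in truck 3; 304 kg remain.
Put 177 kg in truck 3; 127 kg remain.
Put 200 kg in truck 4; 300 kg remain.
Put 200 kg in truck 4; 100 kg remain.
Put 195 kg in truck 5; 305 kg remain.
Put 175 kg in truck 5; 130 kg remain.
Put 168 kg in truck 6; 332 kg remain.
Put 170 kg in truck 6; 162 kg remain.
Put 168 kg in truck 7; 332 kg remain.
Put 184 kg in truck 7; 148 kg remain.
Put 193 kg in truck 8; 307 kg remain.
Put 199 kg in truck 8; 108 kg remain.
Put 195 kg in truck 9; 305 kg remain.
Put 208 kg in truck 9; 97 kg remain.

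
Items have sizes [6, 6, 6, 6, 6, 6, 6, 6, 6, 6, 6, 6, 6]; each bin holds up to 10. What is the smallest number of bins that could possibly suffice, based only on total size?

8 bins

Total size = 6 + 6 + 6 + 6 + 6 + 6 + 6 + 6 + 6 + 6 + 6 + 6 + 6 = 78.
⌈78 / 10⌉ = 8.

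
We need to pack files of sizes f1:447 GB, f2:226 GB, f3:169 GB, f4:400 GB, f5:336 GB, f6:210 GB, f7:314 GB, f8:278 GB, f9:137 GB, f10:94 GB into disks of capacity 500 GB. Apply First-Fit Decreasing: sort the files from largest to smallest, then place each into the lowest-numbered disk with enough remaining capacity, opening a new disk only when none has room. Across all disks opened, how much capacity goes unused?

389

Sorted descending: 447, 400, 336, 314, 278, 226, 210, 169, 137, 94.
disk 1: place 447 GB, 53 GB left
disk 2: place 400 GB, 100 GB left
disk 3: place 336 GB, 164 GB left
disk 4: place 314 GB, 186 GB left
disk 5: place 278 GB, 222 GB left
disk 6: place 226 GB, 274 GB left
disk 5: place 210 GB, 12 GB left
disk 4: place 169 GB, 17 GB left
disk 3: place 137 GB, 27 GB left
disk 2: place 94 GB, 6 GB left
6 disks × 500 GB = 3000 GB; used 2611 GB; unused 389 GB.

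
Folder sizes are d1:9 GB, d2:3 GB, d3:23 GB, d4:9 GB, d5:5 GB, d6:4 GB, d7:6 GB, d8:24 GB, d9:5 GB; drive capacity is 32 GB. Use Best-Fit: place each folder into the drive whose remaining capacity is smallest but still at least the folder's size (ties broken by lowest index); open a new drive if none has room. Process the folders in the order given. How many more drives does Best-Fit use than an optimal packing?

Best-Fit: [9,3,5,4,6,5] [23,9] [24] → 3 drives.
Total size 88 GB; any packing needs at least ⌈88/32⌉ = 3 drives.
So 3 is already optimal.

0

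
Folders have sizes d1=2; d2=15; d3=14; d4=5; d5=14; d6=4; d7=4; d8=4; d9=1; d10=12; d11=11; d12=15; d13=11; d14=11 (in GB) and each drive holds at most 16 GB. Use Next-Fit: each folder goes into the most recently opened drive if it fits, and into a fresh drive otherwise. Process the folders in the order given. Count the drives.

11

drive 1: place d1 (2 GB), 14 GB left
drive 2: place d2 (15 GB), 1 GB left
drive 3: place d3 (14 GB), 2 GB left
drive 4: place d4 (5 GB), 11 GB left
drive 5: place d5 (14 GB), 2 GB left
drive 6: place d6 (4 GB), 12 GB left
drive 6: place d7 (4 GB), 8 GB left
drive 6: place d8 (4 GB), 4 GB left
drive 6: place d9 (1 GB), 3 GB left
drive 7: place d10 (12 GB), 4 GB left
drive 8: place d11 (11 GB), 5 GB left
drive 9: place d12 (15 GB), 1 GB left
drive 10: place d13 (11 GB), 5 GB left
drive 11: place d14 (11 GB), 5 GB left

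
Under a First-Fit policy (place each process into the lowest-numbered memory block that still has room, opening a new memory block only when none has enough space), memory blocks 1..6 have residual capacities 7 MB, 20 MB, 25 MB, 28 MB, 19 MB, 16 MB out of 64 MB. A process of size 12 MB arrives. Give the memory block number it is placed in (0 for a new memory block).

Memory blocks with room: memory block 2 (20 MB), memory block 3 (25 MB), memory block 4 (28 MB), memory block 5 (19 MB), memory block 6 (16 MB).
The first with room is memory block 2.

2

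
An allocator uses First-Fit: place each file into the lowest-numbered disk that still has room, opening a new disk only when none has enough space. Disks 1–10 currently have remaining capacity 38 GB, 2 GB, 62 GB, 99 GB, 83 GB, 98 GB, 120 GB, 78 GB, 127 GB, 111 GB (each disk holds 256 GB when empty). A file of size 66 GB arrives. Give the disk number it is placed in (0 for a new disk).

4

Disks with room: disk 4 (99 GB), disk 5 (83 GB), disk 6 (98 GB), disk 7 (120 GB), disk 8 (78 GB), disk 9 (127 GB), disk 10 (111 GB).
The first with room is disk 4.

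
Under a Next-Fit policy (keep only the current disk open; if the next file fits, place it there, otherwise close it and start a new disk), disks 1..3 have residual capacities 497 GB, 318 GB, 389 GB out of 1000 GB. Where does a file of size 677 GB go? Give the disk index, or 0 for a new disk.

0

Next-Fit only looks at disk 3, which has 389 GB free.
677 GB does not fit, so a new disk is opened.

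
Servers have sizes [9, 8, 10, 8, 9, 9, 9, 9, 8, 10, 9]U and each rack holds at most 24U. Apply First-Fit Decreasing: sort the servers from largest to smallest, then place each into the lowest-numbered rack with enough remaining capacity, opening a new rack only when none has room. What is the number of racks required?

Sorted descending: 10, 10, 9, 9, 9, 9, 9, 9, 8, 8, 8.
10U → rack 1 (remaining 14U)
10U → rack 1 (remaining 4U)
9U → rack 2 (remaining 15U)
9U → rack 2 (remaining 6U)
9U → rack 3 (remaining 15U)
9U → rack 3 (remaining 6U)
9U → rack 4 (remaining 15U)
9U → rack 4 (remaining 6U)
8U → rack 5 (remaining 16U)
8U → rack 5 (remaining 8U)
8U → rack 5 (remaining 0U)
Final racks: [10,10] [9,9] [9,9] [9,9] [8,8,8].

5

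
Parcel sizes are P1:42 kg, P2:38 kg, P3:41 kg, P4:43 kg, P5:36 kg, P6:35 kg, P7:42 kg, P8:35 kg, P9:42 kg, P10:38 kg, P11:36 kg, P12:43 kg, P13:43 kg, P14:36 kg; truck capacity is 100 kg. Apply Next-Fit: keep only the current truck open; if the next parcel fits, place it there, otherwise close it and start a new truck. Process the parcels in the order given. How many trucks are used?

7 trucks

P1 (42 kg) → truck 1 (remaining 58 kg)
P2 (38 kg) → truck 1 (remaining 20 kg)
P3 (41 kg) → truck 2 (remaining 59 kg)
P4 (43 kg) → truck 2 (remaining 16 kg)
P5 (36 kg) → truck 3 (remaining 64 kg)
P6 (35 kg) → truck 3 (remaining 29 kg)
P7 (42 kg) → truck 4 (remaining 58 kg)
P8 (35 kg) → truck 4 (remaining 23 kg)
P9 (42 kg) → truck 5 (remaining 58 kg)
P10 (38 kg) → truck 5 (remaining 20 kg)
P11 (36 kg) → truck 6 (remaining 64 kg)
P12 (43 kg) → truck 6 (remaining 21 kg)
P13 (43 kg) → truck 7 (remaining 57 kg)
P14 (36 kg) → truck 7 (remaining 21 kg)
Final trucks: [42,38] [41,43] [36,35] [42,35] [42,38] [36,43] [43,36].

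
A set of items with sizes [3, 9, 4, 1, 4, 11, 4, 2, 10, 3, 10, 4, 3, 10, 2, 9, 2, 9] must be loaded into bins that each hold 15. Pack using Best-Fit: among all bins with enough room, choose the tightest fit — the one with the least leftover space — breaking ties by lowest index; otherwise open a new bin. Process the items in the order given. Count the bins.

Put 3 in bin 1; 12 remain.
Put 9 in bin 1; 3 remain.
Put 4 in bin 2; 11 remain.
Put 1 in bin 1; 2 remain.
Put 4 in bin 2; 7 remain.
Put 11 in bin 3; 4 remain.
Put 4 in bin 3; 0 remain.
Put 2 in bin 1; 0 remain.
Put 10 in bin 4; 5 remain.
Put 3 in bin 4; 2 remain.
Put 10 in bin 5; 5 remain.
Put 4 in bin 5; 1 remain.
Put 3 in bin 2; 4 remain.
Put 10 in bin 6; 5 remain.
Put 2 in bin 4; 0 remain.
Put 9 in bin 7; 6 remain.
Put 2 in bin 2; 2 remain.
Put 9 in bin 8; 6 remain.
Final bins: [3,9,1,2] [4,4,3,2] [11,4] [10,3,2] [10,4] [10] [9] [9].

8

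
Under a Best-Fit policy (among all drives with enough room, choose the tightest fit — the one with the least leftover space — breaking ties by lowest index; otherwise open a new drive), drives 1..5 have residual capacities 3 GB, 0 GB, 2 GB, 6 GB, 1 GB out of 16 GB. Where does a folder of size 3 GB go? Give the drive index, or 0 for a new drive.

1

Drives with room: drive 1 (3 GB), drive 4 (6 GB).
Tightest fit is drive 1 with 3 GB free.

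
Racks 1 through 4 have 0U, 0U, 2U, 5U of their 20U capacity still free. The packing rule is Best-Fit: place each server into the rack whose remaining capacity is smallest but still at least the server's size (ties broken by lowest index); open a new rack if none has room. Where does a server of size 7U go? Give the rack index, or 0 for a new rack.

No rack has ≥ 7U free, so a new rack is opened.

0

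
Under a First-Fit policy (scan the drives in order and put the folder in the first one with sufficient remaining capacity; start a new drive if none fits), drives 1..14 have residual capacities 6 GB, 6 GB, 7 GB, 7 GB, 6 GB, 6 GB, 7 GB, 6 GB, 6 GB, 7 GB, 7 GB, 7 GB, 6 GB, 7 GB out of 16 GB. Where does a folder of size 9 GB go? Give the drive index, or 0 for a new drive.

No drive has ≥ 9 GB free, so a new drive is opened.

0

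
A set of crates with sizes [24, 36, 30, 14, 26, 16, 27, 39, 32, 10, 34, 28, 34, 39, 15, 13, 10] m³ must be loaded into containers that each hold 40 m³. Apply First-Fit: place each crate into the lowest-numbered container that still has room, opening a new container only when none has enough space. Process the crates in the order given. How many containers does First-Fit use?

12 containers

container 1: place 24 m³, 16 m³ left
container 2: place 36 m³, 4 m³ left
container 3: place 30 m³, 10 m³ left
container 1: place 14 m³, 2 m³ left
container 4: place 26 m³, 14 m³ left
container 5: place 16 m³, 24 m³ left
container 6: place 27 m³, 13 m³ left
container 7: place 39 m³, 1 m³ left
container 8: place 32 m³, 8 m³ left
container 3: place 10 m³, 0 m³ left
container 9: place 34 m³, 6 m³ left
container 10: place 28 m³, 12 m³ left
container 11: place 34 m³, 6 m³ left
container 12: place 39 m³, 1 m³ left
container 5: place 15 m³, 9 m³ left
container 4: place 13 m³, 1 m³ left
container 6: place 10 m³, 3 m³ left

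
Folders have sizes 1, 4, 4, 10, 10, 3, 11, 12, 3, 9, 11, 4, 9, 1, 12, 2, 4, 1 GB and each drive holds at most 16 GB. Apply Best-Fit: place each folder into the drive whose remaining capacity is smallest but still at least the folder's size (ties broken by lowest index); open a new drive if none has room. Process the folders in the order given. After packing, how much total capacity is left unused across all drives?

33

Put 1 GB in drive 1; 15 GB remain.
Put 4 GB in drive 1; 11 GB remain.
Put 4 GB in drive 1; 7 GB remain.
Put 10 GB in drive 2; 6 GB remain.
Put 10 GB in drive 3; 6 GB remain.
Put 3 GB in drive 2; 3 GB remain.
Put 11 GB in drive 4; 5 GB remain.
Put 12 GB in drive 5; 4 GB remain.
Put 3 GB in drive 2; 0 GB remain.
Put 9 GB in drive 6; 7 GB remain.
Put 11 GB in drive 7; 5 GB remain.
Put 4 GB in drive 5; 0 GB remain.
Put 9 GB in drive 8; 7 GB remain.
Put 1 GB in drive 4; 4 GB remain.
Put 12 GB in drive 9; 4 GB remain.
Put 2 GB in drive 4; 2 GB remain.
Put 4 GB in drive 9; 0 GB remain.
Put 1 GB in drive 4; 1 GB remain.
9 drives × 16 GB = 144 GB; used 111 GB; unused 33 GB.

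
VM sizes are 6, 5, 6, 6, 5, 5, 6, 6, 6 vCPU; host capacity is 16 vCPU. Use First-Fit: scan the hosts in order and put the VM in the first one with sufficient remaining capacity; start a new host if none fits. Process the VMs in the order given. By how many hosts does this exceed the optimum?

0

First-Fit: [6,5,5] [6,6] [5,6] [6,6] → 4 hosts.
Total size 51 vCPU; any packing needs at least ⌈51/16⌉ = 4 hosts.
So 4 is already optimal.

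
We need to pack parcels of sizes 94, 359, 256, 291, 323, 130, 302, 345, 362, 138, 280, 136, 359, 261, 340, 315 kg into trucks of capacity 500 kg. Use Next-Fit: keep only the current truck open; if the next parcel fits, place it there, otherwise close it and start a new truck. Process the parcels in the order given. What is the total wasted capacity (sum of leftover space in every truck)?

94 kg → truck 1 (remaining 406 kg)
359 kg → truck 1 (remaining 47 kg)
256 kg → truck 2 (remaining 244 kg)
291 kg → truck 3 (remaining 209 kg)
323 kg → truck 4 (remaining 177 kg)
130 kg → truck 4 (remaining 47 kg)
302 kg → truck 5 (remaining 198 kg)
345 kg → truck 6 (remaining 155 kg)
362 kg → truck 7 (remaining 138 kg)
138 kg → truck 7 (remaining 0 kg)
280 kg → truck 8 (remaining 220 kg)
136 kg → truck 8 (remaining 84 kg)
359 kg → truck 9 (remaining 141 kg)
261 kg → truck 10 (remaining 239 kg)
340 kg → truck 11 (remaining 160 kg)
315 kg → truck 12 (remaining 185 kg)
12 trucks × 500 kg = 6000 kg; used 4291 kg; unused 1709 kg.

1709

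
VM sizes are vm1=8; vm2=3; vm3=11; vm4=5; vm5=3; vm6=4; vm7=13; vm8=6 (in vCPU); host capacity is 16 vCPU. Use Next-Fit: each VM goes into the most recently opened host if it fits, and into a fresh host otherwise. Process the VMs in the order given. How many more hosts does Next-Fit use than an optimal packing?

1

Next-Fit: [8,3] [11,5] [3,4] [13] [6] → 5 hosts.
Total size 53 vCPU; any packing needs at least ⌈53/16⌉ = 4 hosts.
An optimal packing achieves that bound: [13,3] [11,5] [8,6] [4,3] → 4 hosts.
Excess: 5 − 4 = 1.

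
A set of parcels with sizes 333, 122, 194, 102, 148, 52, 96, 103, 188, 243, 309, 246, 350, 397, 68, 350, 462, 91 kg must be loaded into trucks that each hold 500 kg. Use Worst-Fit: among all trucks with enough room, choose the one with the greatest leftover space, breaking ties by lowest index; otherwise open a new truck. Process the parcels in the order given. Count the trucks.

9 trucks

Put 333 kg in truck 1; 167 kg remain.
Put 122 kg in truck 1; 45 kg remain.
Put 194 kg in truck 2; 306 kg remain.
Put 102 kg in truck 2; 204 kg remain.
Put 148 kg in truck 2; 56 kg remain.
Put 52 kg in truck 2; 4 kg remain.
Put 96 kg in truck 3; 404 kg remain.
Put 103 kg in truck 3; 301 kg remain.
Put 188 kg in truck 3; 113 kg remain.
Put 243 kg in truck 4; 257 kg remain.
Put 309 kg in truck 5; 191 kg remain.
Put 246 kg in truck 4; 11 kg remain.
Put 350 kg in truck 6; 150 kg remain.
Put 397 kg in truck 7; 103 kg remain.
Put 68 kg in truck 5; 123 kg remain.
Put 350 kg in truck 8; 150 kg remain.
Put 462 kg in truck 9; 38 kg remain.
Put 91 kg in truck 6; 59 kg remain.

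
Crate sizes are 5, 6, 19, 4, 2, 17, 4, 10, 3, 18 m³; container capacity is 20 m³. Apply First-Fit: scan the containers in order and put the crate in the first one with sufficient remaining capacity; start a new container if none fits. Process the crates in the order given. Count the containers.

5 m³ → container 1 (remaining 15 m³)
6 m³ → container 1 (remaining 9 m³)
19 m³ → container 2 (remaining 1 m³)
4 m³ → container 1 (remaining 5 m³)
2 m³ → container 1 (remaining 3 m³)
17 m³ → container 3 (remaining 3 m³)
4 m³ → container 4 (remaining 16 m³)
10 m³ → container 4 (remaining 6 m³)
3 m³ → container 1 (remaining 0 m³)
18 m³ → container 5 (remaining 2 m³)
Final containers: [5,6,4,2,3] [19] [17] [4,10] [18].

5 containers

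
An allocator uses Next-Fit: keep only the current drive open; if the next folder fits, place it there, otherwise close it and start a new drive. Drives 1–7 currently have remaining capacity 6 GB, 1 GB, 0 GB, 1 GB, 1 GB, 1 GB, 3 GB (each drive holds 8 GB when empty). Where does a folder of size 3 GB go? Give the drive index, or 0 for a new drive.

7

Next-Fit only looks at drive 7, which has 3 GB free.
3 GB fits there.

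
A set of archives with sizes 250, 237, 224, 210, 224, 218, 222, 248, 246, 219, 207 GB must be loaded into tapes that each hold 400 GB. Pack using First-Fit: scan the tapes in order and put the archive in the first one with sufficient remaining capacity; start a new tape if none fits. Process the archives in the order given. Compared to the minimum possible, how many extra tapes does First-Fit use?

0

First-Fit: [250] [237] [224] [210] [224] [218] [222] [248] [246] [219] [207] → 11 tapes.
11 archives exceed 200 GB (half the capacity), and no two of those can share a tape, so at least 11 tapes are needed.
So 11 is already optimal.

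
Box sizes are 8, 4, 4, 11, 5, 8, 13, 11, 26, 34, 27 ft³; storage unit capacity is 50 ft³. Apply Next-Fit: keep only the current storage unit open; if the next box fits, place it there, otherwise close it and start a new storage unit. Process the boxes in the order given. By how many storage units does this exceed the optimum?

0

Next-Fit: [8,4,4,11,5,8] [13,11,26] [34] [27] → 4 storage units.
Total size 151 ft³; any packing needs at least ⌈151/50⌉ = 4 storage units.
So 4 is already optimal.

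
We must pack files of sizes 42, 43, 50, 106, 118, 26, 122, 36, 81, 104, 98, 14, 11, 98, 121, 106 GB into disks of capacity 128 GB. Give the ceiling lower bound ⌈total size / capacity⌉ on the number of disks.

Total size = 42 + 43 + 50 + 106 + 118 + 26 + 122 + 36 + 81 + 104 + 98 + 14 + 11 + 98 + 121 + 106 = 1176 GB.
⌈1176 / 128⌉ = 10.

10 disks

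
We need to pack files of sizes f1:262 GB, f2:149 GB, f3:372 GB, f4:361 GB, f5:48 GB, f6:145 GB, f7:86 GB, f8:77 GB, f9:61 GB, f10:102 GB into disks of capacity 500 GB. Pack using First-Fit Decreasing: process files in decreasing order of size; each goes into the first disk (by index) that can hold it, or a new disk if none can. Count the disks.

4

Sorted descending: 372, 361, 262, 149, 145, 102, 86, 77, 61, 48.
372 GB → disk 1 (remaining 128 GB)
361 GB → disk 2 (remaining 139 GB)
262 GB → disk 3 (remaining 238 GB)
149 GB → disk 3 (remaining 89 GB)
145 GB → disk 4 (remaining 355 GB)
102 GB → disk 1 (remaining 26 GB)
86 GB → disk 2 (remaining 53 GB)
77 GB → disk 3 (remaining 12 GB)
61 GB → disk 4 (remaining 294 GB)
48 GB → disk 2 (remaining 5 GB)
Final disks: [372,102] [361,86,48] [262,149,77] [145,61].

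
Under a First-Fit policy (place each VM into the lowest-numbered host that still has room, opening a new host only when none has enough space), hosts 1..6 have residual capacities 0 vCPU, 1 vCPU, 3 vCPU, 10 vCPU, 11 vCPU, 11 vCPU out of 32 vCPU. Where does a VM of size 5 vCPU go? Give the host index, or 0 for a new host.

Hosts with room: host 4 (10 vCPU), host 5 (11 vCPU), host 6 (11 vCPU).
The first with room is host 4.

4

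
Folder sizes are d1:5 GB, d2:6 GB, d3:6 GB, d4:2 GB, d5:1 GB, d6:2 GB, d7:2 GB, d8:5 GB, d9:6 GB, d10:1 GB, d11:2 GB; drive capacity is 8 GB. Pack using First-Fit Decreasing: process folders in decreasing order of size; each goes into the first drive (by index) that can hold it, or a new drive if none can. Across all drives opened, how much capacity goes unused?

Sorted descending: 6, 6, 6, 5, 5, 2, 2, 2, 2, 1, 1.
Put 6 GB in drive 1; 2 GB remain.
Put 6 GB in drive 2; 2 GB remain.
Put 6 GB in drive 3; 2 GB remain.
Put 5 GB in drive 4; 3 GB remain.
Put 5 GB in drive 5; 3 GB remain.
Put 2 GB in drive 1; 0 GB remain.
Put 2 GB in drive 2; 0 GB remain.
Put 2 GB in drive 3; 0 GB remain.
Put 2 GB in drive 4; 1 GB remain.
Put 1 GB in drive 4; 0 GB remain.
Put 1 GB in drive 5; 2 GB remain.
5 drives × 8 GB = 40 GB; used 38 GB; unused 2 GB.

2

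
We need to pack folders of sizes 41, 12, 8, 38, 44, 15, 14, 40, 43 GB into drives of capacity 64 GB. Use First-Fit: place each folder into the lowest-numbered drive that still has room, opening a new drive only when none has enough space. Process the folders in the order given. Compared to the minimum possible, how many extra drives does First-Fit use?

0

First-Fit: [41,12,8] [38,15] [44,14] [40] [43] → 5 drives.
5 folders exceed 32 GB (half the capacity), and no two of those can share a drive, so at least 5 drives are needed.
So 5 is already optimal.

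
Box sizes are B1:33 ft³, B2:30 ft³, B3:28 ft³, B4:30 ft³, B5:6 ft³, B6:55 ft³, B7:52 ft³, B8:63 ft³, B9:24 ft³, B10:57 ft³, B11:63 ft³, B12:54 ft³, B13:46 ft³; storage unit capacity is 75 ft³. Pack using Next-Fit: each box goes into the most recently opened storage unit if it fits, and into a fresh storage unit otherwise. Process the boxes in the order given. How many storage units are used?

10

Put B1 (33 ft³) in storage unit 1; 42 ft³ remain.
Put B2 (30 ft³) in storage unit 1; 12 ft³ remain.
Put B3 (28 ft³) in storage unit 2; 47 ft³ remain.
Put B4 (30 ft³) in storage unit 2; 17 ft³ remain.
Put B5 (6 ft³) in storage unit 2; 11 ft³ remain.
Put B6 (55 ft³) in storage unit 3; 20 ft³ remain.
Put B7 (52 ft³) in storage unit 4; 23 ft³ remain.
Put B8 (63 ft³) in storage unit 5; 12 ft³ remain.
Put B9 (24 ft³) in storage unit 6; 51 ft³ remain.
Put B10 (57 ft³) in storage unit 7; 18 ft³ remain.
Put B11 (63 ft³) in storage unit 8; 12 ft³ remain.
Put B12 (54 ft³) in storage unit 9; 21 ft³ remain.
Put B13 (46 ft³) in storage unit 10; 29 ft³ remain.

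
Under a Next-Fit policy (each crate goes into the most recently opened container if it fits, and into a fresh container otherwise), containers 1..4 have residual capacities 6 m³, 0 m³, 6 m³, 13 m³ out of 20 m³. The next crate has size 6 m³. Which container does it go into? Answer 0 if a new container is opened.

Next-Fit only looks at container 4, which has 13 m³ free.
6 m³ fits there.

4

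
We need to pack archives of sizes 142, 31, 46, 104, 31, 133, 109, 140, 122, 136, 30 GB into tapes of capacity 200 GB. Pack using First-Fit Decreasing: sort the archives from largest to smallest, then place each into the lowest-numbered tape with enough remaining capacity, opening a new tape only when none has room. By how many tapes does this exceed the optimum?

First-Fit Decreasing: [142,46] [140,31] [136,31,30] [133] [122] [109] [104] → 7 tapes.
7 archives exceed 100 GB (half the capacity), and no two of those can share a tape, so at least 7 tapes are needed.
So 7 is already optimal.

0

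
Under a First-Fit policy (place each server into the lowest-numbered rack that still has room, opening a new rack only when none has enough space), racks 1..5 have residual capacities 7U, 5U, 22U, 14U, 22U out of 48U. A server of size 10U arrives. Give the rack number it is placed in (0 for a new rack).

Racks with room: rack 3 (22U), rack 4 (14U), rack 5 (22U).
The first with room is rack 3.

3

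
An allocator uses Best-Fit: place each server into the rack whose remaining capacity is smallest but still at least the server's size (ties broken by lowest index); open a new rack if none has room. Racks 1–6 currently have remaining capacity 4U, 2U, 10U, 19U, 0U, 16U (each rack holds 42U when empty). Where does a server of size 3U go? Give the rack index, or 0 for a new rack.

1

Racks with room: rack 1 (4U), rack 3 (10U), rack 4 (19U), rack 6 (16U).
Tightest fit is rack 1 with 4U free.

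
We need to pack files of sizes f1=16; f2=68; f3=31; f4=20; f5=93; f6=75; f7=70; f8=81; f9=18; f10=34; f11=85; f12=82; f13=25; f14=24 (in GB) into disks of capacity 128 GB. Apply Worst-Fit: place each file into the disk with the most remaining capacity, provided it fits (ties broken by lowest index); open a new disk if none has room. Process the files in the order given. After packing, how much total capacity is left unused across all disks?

174

f1 (16 GB) → disk 1 (remaining 112 GB)
f2 (68 GB) → disk 1 (remaining 44 GB)
f3 (31 GB) → disk 1 (remaining 13 GB)
f4 (20 GB) → disk 2 (remaining 108 GB)
f5 (93 GB) → disk 2 (remaining 15 GB)
f6 (75 GB) → disk 3 (remaining 53 GB)
f7 (70 GB) → disk 4 (remaining 58 GB)
f8 (81 GB) → disk 5 (remaining 47 GB)
f9 (18 GB) → disk 4 (remaining 40 GB)
f10 (34 GB) → disk 3 (remaining 19 GB)
f11 (85 GB) → disk 6 (remaining 43 GB)
f12 (82 GB) → disk 7 (remaining 46 GB)
f13 (25 GB) → disk 5 (remaining 22 GB)
f14 (24 GB) → disk 7 (remaining 22 GB)
7 disks × 128 GB = 896 GB; used 722 GB; unused 174 GB.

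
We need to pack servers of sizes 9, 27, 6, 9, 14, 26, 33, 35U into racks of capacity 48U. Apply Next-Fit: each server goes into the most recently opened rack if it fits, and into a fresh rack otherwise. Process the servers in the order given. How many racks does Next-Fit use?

5 racks

rack 1: place 9U, 39U left
rack 1: place 27U, 12U left
rack 1: place 6U, 6U left
rack 2: place 9U, 39U left
rack 2: place 14U, 25U left
rack 3: place 26U, 22U left
rack 4: place 33U, 15U left
rack 5: place 35U, 13U left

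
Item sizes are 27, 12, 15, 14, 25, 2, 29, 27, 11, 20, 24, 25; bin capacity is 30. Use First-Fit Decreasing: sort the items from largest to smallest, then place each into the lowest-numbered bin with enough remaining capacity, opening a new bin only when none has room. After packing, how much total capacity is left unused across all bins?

Sorted descending: 29, 27, 27, 25, 25, 24, 20, 15, 14, 12, 11, 2.
29 → bin 1 (remaining 1)
27 → bin 2 (remaining 3)
27 → bin 3 (remaining 3)
25 → bin 4 (remaining 5)
25 → bin 5 (remaining 5)
24 → bin 6 (remaining 6)
20 → bin 7 (remaining 10)
15 → bin 8 (remaining 15)
14 → bin 8 (remaining 1)
12 → bin 9 (remaining 18)
11 → bin 9 (remaining 7)
2 → bin 2 (remaining 1)
9 bins × 30 = 270; used 231; unused 39.

39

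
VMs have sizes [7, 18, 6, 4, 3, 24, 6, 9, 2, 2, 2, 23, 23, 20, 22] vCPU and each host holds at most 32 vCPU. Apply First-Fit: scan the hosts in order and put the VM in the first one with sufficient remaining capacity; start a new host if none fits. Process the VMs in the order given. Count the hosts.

7 hosts

host 1: place 7 vCPU, 25 vCPU left
host 1: place 18 vCPU, 7 vCPU left
host 1: place 6 vCPU, 1 vCPU left
host 2: place 4 vCPU, 28 vCPU left
host 2: place 3 vCPU, 25 vCPU left
host 2: place 24 vCPU, 1 vCPU left
host 3: place 6 vCPU, 26 vCPU left
host 3: place 9 vCPU, 17 vCPU left
host 3: place 2 vCPU, 15 vCPU left
host 3: place 2 vCPU, 13 vCPU left
host 3: place 2 vCPU, 11 vCPU left
host 4: place 23 vCPU, 9 vCPU left
host 5: place 23 vCPU, 9 vCPU left
host 6: place 20 vCPU, 12 vCPU left
host 7: place 22 vCPU, 10 vCPU left
Final hosts: [7,18,6] [4,3,24] [6,9,2,2,2] [23] [23] [20] [22].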